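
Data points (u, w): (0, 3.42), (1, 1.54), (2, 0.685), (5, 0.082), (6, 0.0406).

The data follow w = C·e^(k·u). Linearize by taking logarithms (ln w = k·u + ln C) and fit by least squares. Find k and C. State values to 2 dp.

With ln wᵢ as the transformed response and uᵢ as the regressor:
Σu = 14.0000, Σ(u)² = 66.0000, Σln w = -4.4219, Σu·ln w = -32.0540.
Equations: 66.0000·k + 14.0000·ln C = -32.0540;  14.0000·k + 5·ln C = -4.4219.
Slope k = (n·Σu·ln w − Σu·Σln w)/(n·Σ(u)² − (Σu)²) = (5·-32.0540 − 14.0000·-4.4219)/134.0000 = -0.73405; ln C = (Σln w − k·Σu)/n = 1.17096, so C = exp(1.17096) = 3.22507.

k = -0.73, C = 3.23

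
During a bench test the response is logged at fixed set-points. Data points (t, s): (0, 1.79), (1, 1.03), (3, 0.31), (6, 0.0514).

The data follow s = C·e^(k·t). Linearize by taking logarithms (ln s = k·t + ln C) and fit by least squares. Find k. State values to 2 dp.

k = -0.59

Linearized form: ln s = k·t + ln C. From the 4 transformed points,
Sums: Σt = 10.0000, Σ(t)² = 46.0000, Σln s = -3.5275, Σt·ln s = -21.2927.
Normal system: [[46.0000, 10.0000]; [10.0000, 4]]·[k, ln C]ᵀ = [-21.2927, -3.5275]ᵀ.
Solving (det = 84.0000): k = -0.59399, ln C = 0.60310.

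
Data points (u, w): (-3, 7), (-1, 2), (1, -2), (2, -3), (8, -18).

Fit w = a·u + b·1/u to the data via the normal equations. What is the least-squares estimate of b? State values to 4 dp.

b = 0.4818

The normal system XᵀX·[a, b]ᵀ = Xᵀw is [[79, 5]; [5, 1369/576]]·[a, b]ᵀ = [-175, -121/12]ᵀ.
Determinant 79·(1369/576) − 5² = 93751/576.
a = ((-175)·(1369/576) − 5·(-121/12))/(93751/576) = -210535/93751; b = (79·(-121/12) − 5·(-175))/(93751/576) = 45168/93751.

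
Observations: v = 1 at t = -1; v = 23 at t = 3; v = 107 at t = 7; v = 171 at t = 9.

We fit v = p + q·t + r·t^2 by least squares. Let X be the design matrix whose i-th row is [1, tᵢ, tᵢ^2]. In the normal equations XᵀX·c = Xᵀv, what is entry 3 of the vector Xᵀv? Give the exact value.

Entry 3 ↔ basis t^2, so (Xᵀv)_{3} = Σᵢ (t^2)·vᵢ = (1)·(1) + (9)·(23) + (49)·(107) + (81)·(171) = 19302.

19302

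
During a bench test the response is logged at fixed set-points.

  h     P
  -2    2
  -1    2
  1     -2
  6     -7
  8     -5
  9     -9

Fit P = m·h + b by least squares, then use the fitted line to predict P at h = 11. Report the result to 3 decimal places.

P̂ = -10.072

Compute the Gram sums: Σh·h = 187, Σh = 21, Σ1 = 6.
For MᵀP: Σh·P = -171, ΣP = -19.
Eliminating b: 6·(row 1) − 21·(row 2) gives 681·m = 6·(-171) − 21·(-19) = -627, so m = -209/227.
Then b = ((-19) − 21·(-209/227))/6 = 38/681.
At h = 11: P̂ = (-209/227)·(11) + (38/681)·(1) = -6859/681.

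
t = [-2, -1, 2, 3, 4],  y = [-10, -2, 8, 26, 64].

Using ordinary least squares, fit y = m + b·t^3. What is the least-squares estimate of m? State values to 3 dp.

Entries of XᵀX: Σ1 = 5, Σt^3 = 90, Σt^3·t^3 = 4954.
Right-hand side: Σy = 86, Σt^3·y = 4944.
Δ = 5·4954 − 90² = 16670.
m = (86·4954 − 90·4944)/16670 = -9458/8335; b = (5·4944 − 90·86)/16670 = 1698/1667.

m = -1.135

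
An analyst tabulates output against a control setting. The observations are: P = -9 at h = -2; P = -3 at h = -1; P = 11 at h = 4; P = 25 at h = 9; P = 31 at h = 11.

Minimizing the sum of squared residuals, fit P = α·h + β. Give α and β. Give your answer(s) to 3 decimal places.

Normal-equation sums: Σh·h = 223, Σh = 21, Σ1 = 5.
Moment sums: Σh·P = 631, ΣP = 55.
Determinant 223·5 − 21² = 674.
α = (631·5 − 21·55)/674 = 1000/337; β = (223·55 − 21·631)/674 = -493/337.

α = 2.967, β = -1.463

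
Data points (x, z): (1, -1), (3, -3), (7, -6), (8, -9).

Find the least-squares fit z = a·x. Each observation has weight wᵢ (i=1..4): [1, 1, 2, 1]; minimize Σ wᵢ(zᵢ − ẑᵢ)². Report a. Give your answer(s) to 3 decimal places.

a = -0.965

Normal-equation sums: Σwᵢ·x·x = 172.
And Σwᵢ·x·z = -166.
a = (-166)/172 = -0.965116.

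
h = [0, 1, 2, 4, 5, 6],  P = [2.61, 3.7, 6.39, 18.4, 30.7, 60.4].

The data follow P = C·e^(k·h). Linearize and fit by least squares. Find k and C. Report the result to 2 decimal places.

Linearized form: ln P = k·h + ln C. From the 6 transformed points,
Σh = 18.0000, Σ(h)² = 82.0000, Σln P = 14.5600, Σh·ln P = 58.3945.
Equations: 82.0000·k + 18.0000·ln C = 58.3945;  18.0000·k + 6·ln C = 14.5600.
Slope k = (n·Σh·ln P − Σh·Σln P)/(n·Σ(h)² − (Σh)²) = (6·58.3945 − 18.0000·14.5600)/168.0000 = 0.52551; ln C = (Σln P − k·Σh)/n = 0.85013, so C = exp(0.85013) = 2.33995.

k = 0.53, C = 2.34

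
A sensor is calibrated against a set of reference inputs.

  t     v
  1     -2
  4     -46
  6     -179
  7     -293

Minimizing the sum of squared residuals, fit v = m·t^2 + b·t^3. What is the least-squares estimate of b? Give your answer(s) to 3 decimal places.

b = -1.023

From the data, Σt^2·t^2 = 3954, Σt^2·t^3 = 25608, Σt^3·t^3 = 168402.
For Mᵀv: Σt^2·v = -21539, Σt^3·v = -142109.
Normal equations: [[3954, 25608]; [25608, 168402]]·[m, b]ᵀ = [-21539, -142109]ᵀ.
Δ = 3954·168402 − 25608² = 10091844.
m = ((-21539)·168402 − 25608·(-142109))/10091844 = 662033/560658; b = (3954·(-142109) − 25608·(-21539))/10091844 = -573793/560658.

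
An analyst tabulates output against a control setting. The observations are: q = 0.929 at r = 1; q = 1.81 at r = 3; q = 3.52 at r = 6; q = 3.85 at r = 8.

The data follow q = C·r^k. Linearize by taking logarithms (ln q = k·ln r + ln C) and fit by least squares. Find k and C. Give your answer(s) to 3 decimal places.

k = 0.711, C = 0.903

With ln qᵢ as the transformed response and ln rᵢ as the regressor:
Σln r = 4.9698, Σ(ln r)² = 8.7414, Σln q = 3.1262, Σln r·ln q = 5.7099.
Equations: 8.7414·k + 4.9698·ln C = 5.7099;  4.9698·k + 4·ln C = 3.1262.
Slope k = (n·Σln r·ln q − Σln r·Σln q)/(n·Σ(ln r)² − (Σln r)²) = (4·5.7099 − 4.9698·3.1262)/10.2667 = 0.71133; ln C = (Σln q − k·Σln r)/n = -0.10225, so C = exp(-0.10225) = 0.90281.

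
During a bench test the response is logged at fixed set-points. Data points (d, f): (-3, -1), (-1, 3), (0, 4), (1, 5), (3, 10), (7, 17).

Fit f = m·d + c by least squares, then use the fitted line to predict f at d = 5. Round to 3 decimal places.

With design matrix X, XᵀX = [[69, 7]; [7, 6]] and Xᵀf = [154, 38]ᵀ.
det = 69·6 − 7² = 365.
m = (154·6 − 7·38)/365 = 658/365; c = (69·38 − 7·154)/365 = 1544/365.
At d = 5: f̂ = (658/365)·(5) + (1544/365)·(1) = 4834/365.

f̂ = 13.244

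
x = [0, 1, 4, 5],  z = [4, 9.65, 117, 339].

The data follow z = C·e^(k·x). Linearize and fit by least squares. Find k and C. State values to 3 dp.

k = 0.873, C = 3.966

Linearized form: ln z = k·x + ln C. From the 4 transformed points,
Σx = 10.0000, Σ(x)² = 42.0000, Σln z = 14.2414, Σx·ln z = 50.4457.
Equations: 42.0000·k + 10.0000·ln C = 50.4457;  10.0000·k + 4·ln C = 14.2414.
Slope k = (n·Σx·ln z − Σx·Σln z)/(n·Σ(x)² − (Σx)²) = (4·50.4457 − 10.0000·14.2414)/68.0000 = 0.87306; ln C = (Σln z − k·Σx)/n = 1.37770, so C = exp(1.37770) = 3.96576.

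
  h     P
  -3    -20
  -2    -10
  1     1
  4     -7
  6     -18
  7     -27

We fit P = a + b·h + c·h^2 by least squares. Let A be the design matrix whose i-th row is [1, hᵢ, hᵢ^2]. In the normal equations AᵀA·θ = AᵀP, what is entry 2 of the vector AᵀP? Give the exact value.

-244

Entry 2 ↔ basis h, so (AᵀP)_{2} = Σᵢ (h)·Pᵢ = (-3)·(-20) + (-2)·(-10) + (1)·(1) + (4)·(-7) + (6)·(-18) + (7)·(-27) = -244.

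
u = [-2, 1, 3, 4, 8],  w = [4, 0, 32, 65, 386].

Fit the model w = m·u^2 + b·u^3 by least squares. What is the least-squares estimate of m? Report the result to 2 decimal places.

From the data, Σu^2·u^2 = 4450, Σu^2·u^3 = 34004, Σu^3·u^3 = 267034.
Moment sums: Σu^2·w = 26048, Σu^3·w = 202624.
det = 4450·267034 − 34004² = 32029284.
m = (26048·267034 − 34004·202624)/32029284 = 5472928/2669107; b = (4450·202624 − 34004·26048)/32029284 = 1328384/2669107.

m = 2.05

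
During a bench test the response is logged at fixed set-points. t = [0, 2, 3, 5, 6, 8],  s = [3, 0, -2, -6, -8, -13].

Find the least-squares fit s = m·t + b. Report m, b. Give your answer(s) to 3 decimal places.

With design matrix M, MᵀM = [[138, 24]; [24, 6]] and Mᵀs = [-188, -26]ᵀ.
Δ = 138·6 − 24² = 252.
m = ((-188)·6 − 24·(-26))/252 = -2; b = (138·(-26) − 24·(-188))/252 = 11/3.

m = -2.000, b = 3.667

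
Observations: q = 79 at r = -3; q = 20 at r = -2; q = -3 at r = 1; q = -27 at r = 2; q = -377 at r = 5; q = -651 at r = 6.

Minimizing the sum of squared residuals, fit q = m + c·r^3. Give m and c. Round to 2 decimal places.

m = -2.22, c = -3.00

Entries of XᵀX: Σ1 = 6, Σr^3 = 315, Σr^3·r^3 = 63139.
Right-hand side: Σq = -959, Σr^3·q = -190253.
Eliminating c: 63139·(row 1) − 315·(row 2) gives 279609·m = 63139·(-959) − 315·(-190253) = -620606, so m = -620606/279609.
Then c = ((-190253) − 315·(-620606/279609))/63139 = -279811/93203.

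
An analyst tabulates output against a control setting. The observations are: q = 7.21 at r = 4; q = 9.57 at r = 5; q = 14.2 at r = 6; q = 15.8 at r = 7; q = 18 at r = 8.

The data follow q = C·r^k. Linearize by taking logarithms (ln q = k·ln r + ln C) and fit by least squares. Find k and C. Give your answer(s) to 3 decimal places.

k = 1.368, C = 1.102

Linearized form: ln q = k·ln r + ln C. From the 5 transformed points,
Σln r = 8.8128, Σ(ln r)² = 15.8331, Σln q = 12.5377, Σln r·ln q = 22.5088.
Equations: 15.8331·k + 8.8128·ln C = 22.5088;  8.8128·k + 5·ln C = 12.5377.
Slope k = (n·Σln r·ln q − Σln r·Σln q)/(n·Σ(ln r)² − (Σln r)²) = (5·22.5088 − 8.8128·12.5377)/1.4995 = 1.36766; ln C = (Σln q − k·Σln r)/n = 0.09695, so C = exp(0.09695) = 1.10180.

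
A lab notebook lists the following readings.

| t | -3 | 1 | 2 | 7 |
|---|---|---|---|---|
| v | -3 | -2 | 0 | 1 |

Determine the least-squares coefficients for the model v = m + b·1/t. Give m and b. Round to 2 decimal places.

m = -1.16, b = 0.47

Compute the Gram sums: Σ1 = 4, Σ1/t = 55/42, Σ1/t·1/t = 2437/1764.
For Xᵀv: Σv = -4, Σ1/t·v = -6/7.
Normal equations: [[4, 55/42]; [55/42, 2437/1764]]·[m, b]ᵀ = [-4, -6/7]ᵀ.
Eliminating b: (2437/1764)·(row 1) − (55/42)·(row 2) gives (747/196)·m = (2437/1764)·(-4) − (55/42)·(-6/7) = -1942/441, so m = -7768/6723.
Then b = ((-6/7) − (55/42)·(-7768/6723))/(2437/1764) = 1064/2241.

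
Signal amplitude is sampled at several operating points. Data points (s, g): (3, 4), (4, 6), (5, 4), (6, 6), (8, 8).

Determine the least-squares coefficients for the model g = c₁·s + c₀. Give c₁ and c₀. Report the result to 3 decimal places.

The normal system AᵀA·[c₁, c₀]ᵀ = Aᵀg is [[150, 26]; [26, 5]]·[c₁, c₀]ᵀ = [156, 28]ᵀ.
Determinant 150·5 − 26² = 74.
c₁ = (156·5 − 26·28)/74 = 26/37; c₀ = (150·28 − 26·156)/74 = 72/37.

c₁ = 0.703, c₀ = 1.946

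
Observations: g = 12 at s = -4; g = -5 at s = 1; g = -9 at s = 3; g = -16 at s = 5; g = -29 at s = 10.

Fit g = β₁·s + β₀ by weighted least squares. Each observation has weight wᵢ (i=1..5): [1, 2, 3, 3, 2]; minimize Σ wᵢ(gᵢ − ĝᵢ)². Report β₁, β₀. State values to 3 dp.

β₁ = -2.874, β₀ = -0.935

Compute the Gram sums: Σwᵢ·s·s = 320, Σwᵢ·s = 42, Σwᵢ·1 = 11.
Moment sums: Σwᵢ·s·g = -959, Σwᵢ·g = -131.
Δ = 320·11 − 42² = 1756.
β₁ = ((-959)·11 − 42·(-131))/1756 = -5047/1756; β₀ = (320·(-131) − 42·(-959))/1756 = -821/878.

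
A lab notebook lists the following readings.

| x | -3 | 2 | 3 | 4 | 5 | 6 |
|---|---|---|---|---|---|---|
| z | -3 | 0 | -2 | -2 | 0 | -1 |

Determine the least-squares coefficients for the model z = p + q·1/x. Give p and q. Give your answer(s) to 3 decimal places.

p = -1.878, q = 2.928

Forming MᵀM = [[6, 67/60]; [67/60, 241/400]] and Mᵀz = [-8, -1/3]ᵀ gives MᵀM·[p, q]ᵀ = Mᵀz.
det = 6·(241/400) − (67/60)² = 341/144.
p = ((-8)·(241/400) − (67/60)·(-1/3))/(341/144) = -16012/8525; q = (6·(-1/3) − (67/60)·(-8))/(341/144) = 4992/1705.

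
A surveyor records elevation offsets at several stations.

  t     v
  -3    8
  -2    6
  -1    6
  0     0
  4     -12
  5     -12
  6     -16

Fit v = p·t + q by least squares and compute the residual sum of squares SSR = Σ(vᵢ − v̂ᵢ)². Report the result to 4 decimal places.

SSR = 11.9209

Forming MᵀM = [[91, 9]; [9, 7]] and Mᵀv = [-246, -20]ᵀ gives MᵀM·[p, q]ᵀ = Mᵀv.
det = 91·7 − 9² = 556.
p = ((-246)·7 − 9·(-20))/556 = -771/278; q = (91·(-20) − 9·(-246))/556 = 197/278.
Residuals: -143/139, -71/278, 350/139, -197/278, -449/278, 161/139, -19/278; SSR = 1657/139.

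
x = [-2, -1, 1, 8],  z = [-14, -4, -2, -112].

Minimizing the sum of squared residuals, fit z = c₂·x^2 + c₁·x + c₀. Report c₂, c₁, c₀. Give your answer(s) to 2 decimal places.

The normal system MᵀM·[c₂, c₁, c₀]ᵀ = Mᵀz is [[4114, 504, 70]; [504, 70, 6]; [70, 6, 4]]·[c₂, c₁, c₀]ᵀ = [-7230, -866, -132]ᵀ.
Inverting the 3×3 Gram matrix, [c₂, c₁, c₀]ᵀ = [-933/473, 923/473, -666/473]ᵀ.

c₂ = -1.97, c₁ = 1.95, c₀ = -1.41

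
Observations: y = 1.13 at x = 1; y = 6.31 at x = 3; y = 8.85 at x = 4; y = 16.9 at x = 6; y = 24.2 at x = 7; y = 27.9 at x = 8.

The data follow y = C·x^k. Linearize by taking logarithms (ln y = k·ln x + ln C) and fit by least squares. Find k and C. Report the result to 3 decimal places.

Let Y = ln y. Fitting Y = k·ln x + ln C by least squares:
AᵀA = [[14.4498, 8.3020]; [8.3020, 6]], rhs = [23.2344, 13.4871]ᵀ  (here Σln x = 8.3020, Σ(ln x)² = 14.4498, Σln y = 13.4871, Σln x·ln y = 23.2344).
Δ = 14.4498·6 − (8.3020)² = 17.7753; k = (23.2344·6 − 8.3020·13.4871)/17.7753 = 1.54352, ln C = (14.4498·13.4871 − 8.3020·23.2344)/17.7753 = 0.11212, so C = exp(0.11212) = 1.11865.

k = 1.544, C = 1.119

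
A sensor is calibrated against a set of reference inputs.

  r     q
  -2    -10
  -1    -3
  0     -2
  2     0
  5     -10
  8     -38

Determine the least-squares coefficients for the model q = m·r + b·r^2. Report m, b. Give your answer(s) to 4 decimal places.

Setting ∂/∂m … = 0 gives: 98·m + 636·b = -331;  636·m + 4754·b = -2725.
Δ = 98·4754 − 636² = 61396.
m = ((-331)·4754 − 636·(-2725))/61396 = 79763/30698; b = (98·(-2725) − 636·(-331))/61396 = -28267/30698.

m = 2.5983, b = -0.9208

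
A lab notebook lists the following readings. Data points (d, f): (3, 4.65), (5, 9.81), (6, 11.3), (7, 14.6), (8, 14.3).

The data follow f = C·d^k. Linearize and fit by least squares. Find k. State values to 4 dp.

Let Y = ln f. Fitting Y = k·ln d + ln C by least squares:
AᵀA = [[15.1183, 8.5252]; [8.5252, 5]], rhs = [20.4570, 11.5864]ᵀ  (here Σln d = 8.5252, Σ(ln d)² = 15.1183, Σln f = 11.5864, Σln d·ln f = 20.4570).
Δ = 15.1183·5 − (8.5252)² = 2.9130; k = (20.4570·5 − 8.5252·11.5864)/2.9130 = 1.20467, ln C = (15.1183·11.5864 − 8.5252·20.4570)/2.9130 = 0.26327.

k = 1.2047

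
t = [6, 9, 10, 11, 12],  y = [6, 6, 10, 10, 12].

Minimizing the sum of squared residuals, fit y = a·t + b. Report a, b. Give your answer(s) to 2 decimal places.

Forming XᵀX = [[482, 48]; [48, 5]] and Xᵀy = [444, 44]ᵀ gives XᵀX·[a, b]ᵀ = Xᵀy.
Δ = 482·5 − 48² = 106.
a = (444·5 − 48·44)/106 = 54/53; b = (482·44 − 48·444)/106 = -52/53.

a = 1.02, b = -0.98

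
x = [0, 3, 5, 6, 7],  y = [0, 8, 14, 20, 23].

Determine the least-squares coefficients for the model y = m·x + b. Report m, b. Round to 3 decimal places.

m = 3.312, b = -0.909

Entries of AᵀA: Σx·x = 119, Σx = 21, Σ1 = 5.
Moment sums: Σx·y = 375, Σy = 65.
Normal equations: [[119, 21]; [21, 5]]·[m, b]ᵀ = [375, 65]ᵀ.
det = 119·5 − 21² = 154.
m = (375·5 − 21·65)/154 = 255/77; b = (119·65 − 21·375)/154 = -10/11.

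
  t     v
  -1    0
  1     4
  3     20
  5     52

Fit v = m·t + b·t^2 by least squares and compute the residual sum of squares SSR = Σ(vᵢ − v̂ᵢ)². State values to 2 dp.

XᵀX·[m, b]ᵀ = Xᵀv reads: 36·m + 152·b = 324;  152·m + 708·b = 1484.
Eliminating b: 708·(row 1) − 152·(row 2) gives 2384·m = 708·324 − 152·1484 = 3824, so m = 239/149.
Then b = (1484 − 152·(239/149))/708 = 261/149.
Residuals: -22/149, 96/149, -86/149, 28/149; SSR = 120/149.

SSR = 0.81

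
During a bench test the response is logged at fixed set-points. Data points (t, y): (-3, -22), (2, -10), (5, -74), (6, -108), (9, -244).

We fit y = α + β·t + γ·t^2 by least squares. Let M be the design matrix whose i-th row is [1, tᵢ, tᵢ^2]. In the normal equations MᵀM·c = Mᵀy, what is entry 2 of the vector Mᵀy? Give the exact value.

-3168

Entry 2 ↔ basis t, so (Mᵀy)_{2} = Σᵢ (t)·yᵢ = (-3)·(-22) + (2)·(-10) + (5)·(-74) + (6)·(-108) + (9)·(-244) = -3168.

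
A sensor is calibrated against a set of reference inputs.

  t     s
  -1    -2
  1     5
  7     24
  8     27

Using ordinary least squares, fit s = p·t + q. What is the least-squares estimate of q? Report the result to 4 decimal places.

Sums needed: Σt·t = 115, Σt = 15, Σ1 = 4.
Right-hand side: Σt·s = 391, Σs = 54.
MᵀM·[p, q]ᵀ = Mᵀs becomes [[115, 15]; [15, 4]]·[p, q]ᵀ = [391, 54]ᵀ.
det = 115·4 − 15² = 235.
p = (391·4 − 15·54)/235 = 754/235; q = (115·54 − 15·391)/235 = 69/47.

q = 1.4681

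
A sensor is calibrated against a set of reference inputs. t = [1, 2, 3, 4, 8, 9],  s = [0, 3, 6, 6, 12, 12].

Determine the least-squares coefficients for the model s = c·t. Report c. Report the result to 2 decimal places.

c = 1.44

Forming MᵀM = [[175]] and Mᵀs = [252]ᵀ gives MᵀM·[c]ᵀ = Mᵀs.
c = 252/175 = 1.44.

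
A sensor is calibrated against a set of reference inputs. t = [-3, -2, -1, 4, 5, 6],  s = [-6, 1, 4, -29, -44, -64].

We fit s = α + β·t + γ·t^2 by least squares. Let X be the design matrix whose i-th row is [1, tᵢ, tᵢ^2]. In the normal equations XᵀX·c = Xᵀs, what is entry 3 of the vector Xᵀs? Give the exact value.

-3914

Entry 3 ↔ basis t^2, so (Xᵀs)_{3} = Σᵢ (t^2)·sᵢ = (9)·(-6) + (4)·(1) + (1)·(4) + (16)·(-29) + (25)·(-44) + (36)·(-64) = -3914.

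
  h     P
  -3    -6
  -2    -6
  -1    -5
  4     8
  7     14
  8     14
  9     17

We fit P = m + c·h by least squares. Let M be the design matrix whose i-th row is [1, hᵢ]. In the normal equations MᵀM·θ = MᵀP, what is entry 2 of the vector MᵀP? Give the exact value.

Entry 2 ↔ basis h, so (MᵀP)_{2} = Σᵢ (h)·Pᵢ = (-3)·(-6) + (-2)·(-6) + (-1)·(-5) + (4)·(8) + (7)·(14) + (8)·(14) + (9)·(17) = 430.

430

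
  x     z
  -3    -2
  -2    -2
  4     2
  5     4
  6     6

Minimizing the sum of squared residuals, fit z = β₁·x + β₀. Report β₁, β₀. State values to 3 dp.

MᵀM·[β₁, β₀]ᵀ = Mᵀz reads: 90·β₁ + 10·β₀ = 74;  10·β₁ + 5·β₀ = 8.
Δ = 90·5 − 10² = 350.
β₁ = (74·5 − 10·8)/350 = 29/35; β₀ = (90·8 − 10·74)/350 = -2/35.

β₁ = 0.829, β₀ = -0.057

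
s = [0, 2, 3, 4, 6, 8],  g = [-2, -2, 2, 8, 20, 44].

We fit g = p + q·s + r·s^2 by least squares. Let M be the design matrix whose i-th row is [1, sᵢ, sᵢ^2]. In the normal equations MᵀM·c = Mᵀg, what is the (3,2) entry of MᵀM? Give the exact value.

Row 3 ↔ basis s^2, column 2 ↔ basis s, so (MᵀM)_{3,2} = Σᵢ (s^2)·(s) = (0)·(0) + (4)·(2) + (9)·(3) + (16)·(4) + (36)·(6) + (64)·(8) = 827.

827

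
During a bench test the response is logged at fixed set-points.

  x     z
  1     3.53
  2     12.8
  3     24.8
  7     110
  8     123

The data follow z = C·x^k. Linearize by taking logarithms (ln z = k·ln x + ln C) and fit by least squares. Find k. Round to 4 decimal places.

Taking logs, ln z = k·ln x + ln C, so regress ln z on ln x.
AᵀA = [[9.7980, 5.8171]; [5.8171, 5]], rhs = [24.4480, 16.5343]ᵀ  (here Σln x = 5.8171, Σ(ln x)² = 9.7980, Σln z = 16.5343, Σln x·ln z = 24.4480).
Solving (det = 15.1514): k = 1.71986, ln C = 1.30593.

k = 1.7199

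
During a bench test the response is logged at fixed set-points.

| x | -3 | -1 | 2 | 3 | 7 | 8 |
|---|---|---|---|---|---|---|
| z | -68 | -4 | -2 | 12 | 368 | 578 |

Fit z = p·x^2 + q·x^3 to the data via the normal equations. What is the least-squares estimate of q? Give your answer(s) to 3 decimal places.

Setting ∂/∂p … = 0 gives: 6676·p + 49606·q = 54508;  49606·p + 381316·q = 424308.
(Σx^2·x^2 = 6676, Σx^2·x^3 = 49606, Σx^3·x^3 = 381316, Σx^2·z = 54508, Σx^3·z = 424308.)
Determinant 6676·381316 − 49606² = 84910380.
p = (54508·381316 − 49606·424308)/84910380 = -13172506/4245519; q = (6676·424308 − 49606·54508)/84910380 = 6437818/4245519.

q = 1.516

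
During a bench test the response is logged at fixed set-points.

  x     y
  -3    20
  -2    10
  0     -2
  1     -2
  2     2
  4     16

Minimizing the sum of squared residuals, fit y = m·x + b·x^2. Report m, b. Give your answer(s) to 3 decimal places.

Compute the Gram sums: Σx·x = 34, Σx·x^2 = 38, Σx^2·x^2 = 370.
Moment sums: Σx·y = -14, Σx^2·y = 482.
So MᵀM·[m, b]ᵀ = Mᵀy: [[34, 38]; [38, 370]]·[m, b]ᵀ = [-14, 482]ᵀ.
det = 34·370 − 38² = 11136.
m = ((-14)·370 − 38·482)/11136 = -979/464; b = (34·482 − 38·(-14))/11136 = 705/464.

m = -2.110, b = 1.519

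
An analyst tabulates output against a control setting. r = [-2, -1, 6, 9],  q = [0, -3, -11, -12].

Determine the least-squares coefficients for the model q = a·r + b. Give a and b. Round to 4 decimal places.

Sums needed: Σr·r = 122, Σr = 12, Σ1 = 4.
For Aᵀq: Σr·q = -171, Σq = -26.
Normal equations: [[122, 12]; [12, 4]]·[a, b]ᵀ = [-171, -26]ᵀ.
Eliminating b: 4·(row 1) − 12·(row 2) gives 344·a = 4·(-171) − 12·(-26) = -372, so a = -93/86.
Then b = ((-26) − 12·(-93/86))/4 = -140/43.

a = -1.0814, b = -3.2558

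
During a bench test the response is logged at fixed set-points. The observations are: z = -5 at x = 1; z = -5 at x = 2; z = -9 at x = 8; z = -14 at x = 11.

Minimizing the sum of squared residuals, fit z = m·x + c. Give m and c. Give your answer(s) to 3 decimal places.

m = -0.862, c = -3.507

Forming AᵀA = [[190, 22]; [22, 4]] and Aᵀz = [-241, -33]ᵀ gives AᵀA·[m, c]ᵀ = Aᵀz.
Δ = 190·4 − 22² = 276.
m = ((-241)·4 − 22·(-33))/276 = -119/138; c = (190·(-33) − 22·(-241))/276 = -242/69.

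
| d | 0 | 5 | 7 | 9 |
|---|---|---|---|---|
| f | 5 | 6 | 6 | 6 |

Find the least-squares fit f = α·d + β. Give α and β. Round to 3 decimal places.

α = 0.117, β = 5.134

Normal-equation sums: Σd·d = 155, Σd = 21, Σ1 = 4.
Right-hand side: Σd·f = 126, Σf = 23.
Normal equations: [[155, 21]; [21, 4]]·[α, β]ᵀ = [126, 23]ᵀ.
Δ = 155·4 − 21² = 179.
α = (126·4 − 21·23)/179 = 21/179; β = (155·23 − 21·126)/179 = 919/179.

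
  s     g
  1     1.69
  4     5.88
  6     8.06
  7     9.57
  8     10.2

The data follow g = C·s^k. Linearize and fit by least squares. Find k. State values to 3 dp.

Taking logs, ln g = k·ln s + ln C, so regress ln g on ln s.
Σln s = 7.2034, Σ(ln s)² = 13.2429, Σln g = 8.9642, Σln s·ln g = 15.4195.
Equations: 13.2429·k + 7.2034·ln C = 15.4195;  7.2034·k + 5·ln C = 8.9642.
Δ = 13.2429·5 − (7.2034)² = 14.3252; k = (15.4195·5 − 7.2034·8.9642)/14.3252 = 0.87431, ln C = (13.2429·8.9642 − 7.2034·15.4195)/14.3252 = 0.53325.

k = 0.874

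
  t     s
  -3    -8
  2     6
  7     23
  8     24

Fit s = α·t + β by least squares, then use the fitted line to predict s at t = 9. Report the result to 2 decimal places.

ŝ = 27.79

Compute the Gram sums: Σt·t = 126, Σt = 14, Σ1 = 4.
And Σt·s = 389, Σs = 45.
Δ = 126·4 − 14² = 308.
α = (389·4 − 14·45)/308 = 463/154; β = (126·45 − 14·389)/308 = 8/11.
At t = 9: ŝ = (463/154)·(9) + (8/11)·(1) = 389/14.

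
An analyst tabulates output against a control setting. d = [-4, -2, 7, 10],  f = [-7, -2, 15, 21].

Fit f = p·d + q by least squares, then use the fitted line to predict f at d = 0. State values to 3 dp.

f̂ = 1.344

Forming AᵀA = [[169, 11]; [11, 4]] and Aᵀf = [347, 27]ᵀ gives AᵀA·[p, q]ᵀ = Aᵀf.
Δ = 169·4 − 11² = 555.
p = (347·4 − 11·27)/555 = 1091/555; q = (169·27 − 11·347)/555 = 746/555.
At d = 0: f̂ = (1091/555)·(0) + (746/555)·(1) = 746/555.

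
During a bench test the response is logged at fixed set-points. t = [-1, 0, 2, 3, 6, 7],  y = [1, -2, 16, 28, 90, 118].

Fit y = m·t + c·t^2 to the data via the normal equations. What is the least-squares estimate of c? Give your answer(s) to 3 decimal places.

From the data, Σt·t = 99, Σt·t^2 = 593, Σt^2·t^2 = 3795.
And Σt·y = 1481, Σt^2·y = 9339.
So AᵀA·[m, c]ᵀ = Aᵀy: [[99, 593]; [593, 3795]]·[m, c]ᵀ = [1481, 9339]ᵀ.
det = 99·3795 − 593² = 24056.
m = (1481·3795 − 593·9339)/24056 = 10296/3007; c = (99·9339 − 593·1481)/24056 = 5791/3007.

c = 1.926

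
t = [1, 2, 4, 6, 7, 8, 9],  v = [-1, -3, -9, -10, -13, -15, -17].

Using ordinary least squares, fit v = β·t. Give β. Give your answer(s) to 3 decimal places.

Setting ∂/∂β … = 0 gives: 251·β = -467.
Hence β = -467 / 251 ≈ -1.86056.

β = -1.861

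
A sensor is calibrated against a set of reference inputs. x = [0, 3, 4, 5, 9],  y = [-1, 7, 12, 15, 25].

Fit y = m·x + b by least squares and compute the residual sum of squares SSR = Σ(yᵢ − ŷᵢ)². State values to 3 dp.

SSR = 3.790

Normal-equation sums: Σx·x = 131, Σx = 21, Σ1 = 5.
And Σx·y = 369, Σy = 58.
Normal equations: [[131, 21]; [21, 5]]·[m, b]ᵀ = [369, 58]ᵀ.
Δ = 131·5 − 21² = 214.
m = (369·5 − 21·58)/214 = 627/214; b = (131·58 − 21·369)/214 = -151/214.
Residuals: -63/214, -116/107, 211/214, 113/107, -71/107; SSR = 811/214.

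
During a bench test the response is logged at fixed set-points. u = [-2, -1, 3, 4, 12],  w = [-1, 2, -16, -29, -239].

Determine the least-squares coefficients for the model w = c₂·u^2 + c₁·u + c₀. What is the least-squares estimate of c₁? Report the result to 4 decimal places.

Setting ∂/∂c₂ … = 0 gives: 21090·c₂ + 1810·c₁ + 174·c₀ = -35026;  1810·c₂ + 174·c₁ + 16·c₀ = -3032;  174·c₂ + 16·c₁ + 5·c₀ = -283.
Row-reducing yields c₂ = -133439/86176, c₁ = -130447/86176, c₀ = 91773/43088.

c₁ = -1.5137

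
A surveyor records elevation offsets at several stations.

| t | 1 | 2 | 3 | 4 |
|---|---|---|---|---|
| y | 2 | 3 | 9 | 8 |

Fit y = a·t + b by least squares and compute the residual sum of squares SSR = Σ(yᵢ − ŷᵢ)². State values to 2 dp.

The normal system XᵀX·[a, b]ᵀ = Xᵀy is [[30, 10]; [10, 4]]·[a, b]ᵀ = [67, 22]ᵀ.
Eliminating b: 4·(row 1) − 10·(row 2) gives 20·a = 4·67 − 10·22 = 48, so a = 12/5.
Then b = (22 − 10·(12/5))/4 = -1/2.
Residuals: 1/10, -13/10, 23/10, -11/10; SSR = 41/5.

SSR = 8.20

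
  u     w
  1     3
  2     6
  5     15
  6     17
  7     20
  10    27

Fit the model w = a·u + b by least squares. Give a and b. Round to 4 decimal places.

Sums needed: Σu·u = 215, Σu = 31, Σ1 = 6.
For Aᵀw: Σu·w = 602, Σw = 88.
So AᵀA·[a, b]ᵀ = Aᵀw: [[215, 31]; [31, 6]]·[a, b]ᵀ = [602, 88]ᵀ.
det = 215·6 − 31² = 329.
a = (602·6 − 31·88)/329 = 884/329; b = (215·88 − 31·602)/329 = 258/329.

a = 2.6869, b = 0.7842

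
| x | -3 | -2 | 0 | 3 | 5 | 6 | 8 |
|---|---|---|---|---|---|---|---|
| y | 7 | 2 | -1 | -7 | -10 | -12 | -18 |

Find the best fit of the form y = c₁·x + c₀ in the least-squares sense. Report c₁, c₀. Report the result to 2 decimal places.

From the data, Σx·x = 147, Σx = 17, Σ1 = 7.
Moment sums: Σx·y = -312, Σy = -39.
MᵀM·[c₁, c₀]ᵀ = Mᵀy becomes [[147, 17]; [17, 7]]·[c₁, c₀]ᵀ = [-312, -39]ᵀ.
Δ = 147·7 − 17² = 740.
c₁ = ((-312)·7 − 17·(-39))/740 = -1521/740; c₀ = (147·(-39) − 17·(-312))/740 = -429/740.

c₁ = -2.06, c₀ = -0.58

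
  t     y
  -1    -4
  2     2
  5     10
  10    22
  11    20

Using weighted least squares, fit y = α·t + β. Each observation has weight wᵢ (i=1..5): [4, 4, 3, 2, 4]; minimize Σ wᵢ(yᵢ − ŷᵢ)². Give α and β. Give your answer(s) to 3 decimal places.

From the data, Σwᵢ·t·t = 779, Σwᵢ·t = 83, Σwᵢ·1 = 17.
For AᵀWy: Σwᵢ·t·y = 1502, Σwᵢ·y = 146.
Δ = 779·17 − 83² = 6354.
α = (1502·17 − 83·146)/6354 = 2236/1059; β = (779·146 − 83·1502)/6354 = -1822/1059.

α = 2.111, β = -1.720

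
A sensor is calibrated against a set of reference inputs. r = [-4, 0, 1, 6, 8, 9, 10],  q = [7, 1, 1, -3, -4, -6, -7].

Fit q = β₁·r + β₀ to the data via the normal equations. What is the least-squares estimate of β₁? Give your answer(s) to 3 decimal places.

β₁ = -0.908

With design matrix X, XᵀX = [[298, 30]; [30, 7]] and Xᵀq = [-201, -11]ᵀ.
Δ = 298·7 − 30² = 1186.
β₁ = ((-201)·7 − 30·(-11))/1186 = -1077/1186; β₀ = (298·(-11) − 30·(-201))/1186 = 1376/593.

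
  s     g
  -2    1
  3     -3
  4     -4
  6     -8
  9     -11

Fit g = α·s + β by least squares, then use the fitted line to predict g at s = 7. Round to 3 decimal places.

ĝ = -8.364

Compute the Gram sums: Σs·s = 146, Σs = 20, Σ1 = 5.
And Σs·g = -174, Σg = -25.
So MᵀM·[α, β]ᵀ = Mᵀg: [[146, 20]; [20, 5]]·[α, β]ᵀ = [-174, -25]ᵀ.
det = 146·5 − 20² = 330.
α = ((-174)·5 − 20·(-25))/330 = -37/33; β = (146·(-25) − 20·(-174))/330 = -17/33.
At s = 7: ĝ = (-37/33)·(7) + (-17/33)·(1) = -92/11.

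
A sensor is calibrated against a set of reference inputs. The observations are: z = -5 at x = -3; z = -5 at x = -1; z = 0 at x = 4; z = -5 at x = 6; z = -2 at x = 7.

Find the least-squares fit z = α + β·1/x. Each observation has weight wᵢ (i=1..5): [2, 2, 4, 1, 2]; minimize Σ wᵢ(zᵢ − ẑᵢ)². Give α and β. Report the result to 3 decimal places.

α = -2.236, β = 3.626

With design matrix A, AᵀWA = [[11, -17/14]; [-17/14, 249/98]] and AᵀWz = [-29, 167/14]ᵀ.
Determinant 11·(249/98) − (-17/14)² = 5189/196.
α = ((-29)·(249/98) − (-17/14)·(167/14))/(5189/196) = -11603/5189; β = (11·(167/14) − (-17/14)·(-29))/(5189/196) = 18816/5189.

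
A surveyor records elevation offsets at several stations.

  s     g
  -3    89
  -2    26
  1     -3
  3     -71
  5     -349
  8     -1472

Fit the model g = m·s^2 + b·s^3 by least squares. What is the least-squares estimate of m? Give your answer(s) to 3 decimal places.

The normal system XᵀX·[m, b]ᵀ = Xᵀg is [[4900, 35862]; [35862, 279292]]·[m, b]ᵀ = [-102670, -801820]ᵀ.
Δ = 4900·279292 − 35862² = 82447756.
m = ((-102670)·279292 − 35862·(-801820))/82447756 = 19989800/20611939; b = (4900·(-801820) − 35862·(-102670))/82447756 = -61741615/20611939.

m = 0.970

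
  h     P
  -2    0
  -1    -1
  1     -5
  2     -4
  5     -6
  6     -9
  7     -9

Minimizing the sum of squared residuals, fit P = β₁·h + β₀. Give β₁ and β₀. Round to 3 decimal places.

The normal system AᵀA·[β₁, β₀]ᵀ = AᵀP is [[120, 18]; [18, 7]]·[β₁, β₀]ᵀ = [-159, -34]ᵀ.
det = 120·7 − 18² = 516.
β₁ = ((-159)·7 − 18·(-34))/516 = -167/172; β₀ = (120·(-34) − 18·(-159))/516 = -203/86.

β₁ = -0.971, β₀ = -2.360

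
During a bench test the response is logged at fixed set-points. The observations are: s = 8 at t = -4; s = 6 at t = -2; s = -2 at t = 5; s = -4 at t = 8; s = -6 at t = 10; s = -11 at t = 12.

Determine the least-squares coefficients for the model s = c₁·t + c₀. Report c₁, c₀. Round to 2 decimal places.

The normal system MᵀM·[c₁, c₀]ᵀ = Mᵀs is [[353, 29]; [29, 6]]·[c₁, c₀]ᵀ = [-278, -9]ᵀ.
det = 353·6 − 29² = 1277.
c₁ = ((-278)·6 − 29·(-9))/1277 = -1407/1277; c₀ = (353·(-9) − 29·(-278))/1277 = 4885/1277.

c₁ = -1.10, c₀ = 3.83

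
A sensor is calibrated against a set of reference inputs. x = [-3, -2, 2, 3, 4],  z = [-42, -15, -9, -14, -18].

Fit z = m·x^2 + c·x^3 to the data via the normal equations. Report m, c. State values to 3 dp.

m = -3.109, c = 0.499

With design matrix M, MᵀM = [[450, 1024]; [1024, 5682]] and Mᵀz = [-888, -348]ᵀ.
Determinant 450·5682 − 1024² = 1508324.
m = ((-888)·5682 − 1024·(-348))/1508324 = -1172316/377081; c = (450·(-348) − 1024·(-888))/1508324 = 188178/377081.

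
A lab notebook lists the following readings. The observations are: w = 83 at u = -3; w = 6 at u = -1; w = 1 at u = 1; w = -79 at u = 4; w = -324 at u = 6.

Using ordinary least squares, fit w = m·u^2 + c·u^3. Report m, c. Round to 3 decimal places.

The normal equations are: 1635·m + 8557·c = -12174;  8557·m + 51483·c = -77286.
(Σu^2·u^2 = 1635, Σu^2·u^3 = 8557, Σu^3·u^3 = 51483, Σu^2·w = -12174, Σu^3·w = -77286.)
det = 1635·51483 − 8557² = 10952456.
m = ((-12174)·51483 − 8557·(-77286))/10952456 = 8645565/2738114; c = (1635·(-77286) − 8557·(-12174))/10952456 = -5547423/2738114.

m = 3.157, c = -2.026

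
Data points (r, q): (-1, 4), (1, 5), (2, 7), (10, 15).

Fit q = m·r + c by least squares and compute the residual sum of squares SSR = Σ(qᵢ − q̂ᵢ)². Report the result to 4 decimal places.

The normal equations are: 106·m + 12·c = 165;  12·m + 4·c = 31.
Δ = 106·4 − 12² = 280.
m = (165·4 − 12·31)/280 = 36/35; c = (106·31 − 12·165)/280 = 653/140.
Residuals: 51/140, -97/140, 39/140, 1/20; SSR = 97/140.

SSR = 0.6929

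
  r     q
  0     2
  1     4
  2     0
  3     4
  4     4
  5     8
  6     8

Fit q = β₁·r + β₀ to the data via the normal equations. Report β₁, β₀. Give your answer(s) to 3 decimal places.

β₁ = 1.071, β₀ = 1.071

Entries of MᵀM: Σr·r = 91, Σr = 21, Σ1 = 7.
And Σr·q = 120, Σq = 30.
So MᵀM·[β₁, β₀]ᵀ = Mᵀq: [[91, 21]; [21, 7]]·[β₁, β₀]ᵀ = [120, 30]ᵀ.
Δ = 91·7 − 21² = 196.
β₁ = (120·7 − 21·30)/196 = 15/14; β₀ = (91·30 − 21·120)/196 = 15/14.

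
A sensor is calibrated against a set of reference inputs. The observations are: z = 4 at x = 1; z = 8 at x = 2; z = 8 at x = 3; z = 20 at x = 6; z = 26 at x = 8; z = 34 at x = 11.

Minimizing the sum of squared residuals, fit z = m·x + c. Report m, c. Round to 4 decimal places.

The normal system AᵀA·[m, c]ᵀ = Aᵀz is [[235, 31]; [31, 6]]·[m, c]ᵀ = [746, 100]ᵀ.
Δ = 235·6 − 31² = 449.
m = (746·6 − 31·100)/449 = 1376/449; c = (235·100 − 31·746)/449 = 374/449.

m = 3.0646, c = 0.8330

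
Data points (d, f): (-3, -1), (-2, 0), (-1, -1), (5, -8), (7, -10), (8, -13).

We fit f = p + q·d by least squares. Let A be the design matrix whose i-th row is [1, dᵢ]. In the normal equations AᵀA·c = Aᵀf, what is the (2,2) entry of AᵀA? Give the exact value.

Row 2 ↔ basis d, column 2 ↔ basis d, so (AᵀA)_{2,2} = Σᵢ (d)·(d) = (-3)·(-3) + (-2)·(-2) + (-1)·(-1) + (5)·(5) + (7)·(7) + (8)·(8) = 152.

152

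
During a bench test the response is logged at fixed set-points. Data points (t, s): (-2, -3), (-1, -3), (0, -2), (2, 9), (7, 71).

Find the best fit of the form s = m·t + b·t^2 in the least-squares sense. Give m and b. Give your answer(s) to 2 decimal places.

With design matrix A, AᵀA = [[58, 342]; [342, 2434]] and Aᵀs = [524, 3500]ᵀ.
Δ = 58·2434 − 342² = 24208.
m = (524·2434 − 342·3500)/24208 = 4901/1513; b = (58·3500 − 342·524)/24208 = 1487/1513.

m = 3.24, b = 0.98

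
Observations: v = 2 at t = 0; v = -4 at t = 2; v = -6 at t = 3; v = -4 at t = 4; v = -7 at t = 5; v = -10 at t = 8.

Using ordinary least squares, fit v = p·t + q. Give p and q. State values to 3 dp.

Forming MᵀM = [[118, 22]; [22, 6]] and Mᵀv = [-157, -29]ᵀ gives MᵀM·[p, q]ᵀ = Mᵀv.
Determinant 118·6 − 22² = 224.
p = ((-157)·6 − 22·(-29))/224 = -19/14; q = (118·(-29) − 22·(-157))/224 = 1/7.

p = -1.357, q = 0.143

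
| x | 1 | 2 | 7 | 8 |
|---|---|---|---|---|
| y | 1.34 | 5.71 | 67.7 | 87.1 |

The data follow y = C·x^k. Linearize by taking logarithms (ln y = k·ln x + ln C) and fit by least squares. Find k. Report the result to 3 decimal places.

k = 2.002

With ln yᵢ as the transformed response and ln xᵢ as the regressor:
Σln x = 4.7185, Σ(ln x)² = 8.5911, Σln y = 10.7170, Σln x·ln y = 18.6988.
Equations: 8.5911·k + 4.7185·ln C = 18.6988;  4.7185·k + 4·ln C = 10.7170.
Solving (det = 12.1002): k = 2.00219, ln C = 0.31743.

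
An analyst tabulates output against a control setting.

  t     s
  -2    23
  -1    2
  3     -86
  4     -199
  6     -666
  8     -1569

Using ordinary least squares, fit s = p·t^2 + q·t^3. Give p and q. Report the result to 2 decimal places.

p = -0.43, q = -3.01

Compute the Gram sums: Σt^2·t^2 = 5746, Σt^2·t^3 = 41778, Σt^3·t^3 = 313690.
And Σt^2·s = -128256, Σt^3·s = -962428.
So MᵀM·[p, q]ᵀ = Mᵀs: [[5746, 41778]; [41778, 313690]]·[p, q]ᵀ = [-128256, -962428]ᵀ.
Eliminating q: 313690·(row 1) − 41778·(row 2) gives 57061456·p = 313690·(-128256) − 41778·(-962428) = -24307656, so p = -3038457/7132682.
Then q = ((-962428) − 41778·(-3038457/7132682))/313690 = -21479015/7132682.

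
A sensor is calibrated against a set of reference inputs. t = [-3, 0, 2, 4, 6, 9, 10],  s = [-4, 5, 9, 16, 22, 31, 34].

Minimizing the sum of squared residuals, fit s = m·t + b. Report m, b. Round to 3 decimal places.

m = 2.933, b = 4.412

Sums needed: Σt·t = 246, Σt = 28, Σ1 = 7.
For Mᵀs: Σt·s = 845, Σs = 113.
Normal equations: [[246, 28]; [28, 7]]·[m, b]ᵀ = [845, 113]ᵀ.
det = 246·7 − 28² = 938.
m = (845·7 − 28·113)/938 = 393/134; b = (246·113 − 28·845)/938 = 2069/469.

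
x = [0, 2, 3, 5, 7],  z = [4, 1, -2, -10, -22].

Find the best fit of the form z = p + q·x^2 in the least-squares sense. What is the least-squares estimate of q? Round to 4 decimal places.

The normal system AᵀA·[p, q]ᵀ = Aᵀz is [[5, 87]; [87, 3123]]·[p, q]ᵀ = [-29, -1342]ᵀ.
Eliminating q: 3123·(row 1) − 87·(row 2) gives 8046·p = 3123·(-29) − 87·(-1342) = 26187, so p = 8729/2682.
Then q = ((-1342) − 87·(8729/2682))/3123 = -4187/8046.

q = -0.5204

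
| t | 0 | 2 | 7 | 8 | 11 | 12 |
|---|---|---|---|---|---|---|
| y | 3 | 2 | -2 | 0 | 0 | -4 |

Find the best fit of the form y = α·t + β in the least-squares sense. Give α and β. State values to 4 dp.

From the data, Σt·t = 382, Σt = 40, Σ1 = 6.
Moment sums: Σt·y = -58, Σy = -1.
Normal equations: [[382, 40]; [40, 6]]·[α, β]ᵀ = [-58, -1]ᵀ.
Determinant 382·6 − 40² = 692.
α = ((-58)·6 − 40·(-1))/692 = -77/173; β = (382·(-1) − 40·(-58))/692 = 969/346.

α = -0.4451, β = 2.8006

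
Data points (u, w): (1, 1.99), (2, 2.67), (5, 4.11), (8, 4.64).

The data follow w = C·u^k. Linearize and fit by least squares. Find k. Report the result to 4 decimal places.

k = 0.4192

With ln wᵢ as the transformed response and ln uᵢ as the regressor:
XᵀX = [[7.3948, 4.3820]; [4.3820, 4]], rhs = [6.1469, 4.6184]ᵀ  (here Σln u = 4.3820, Σ(ln u)² = 7.3948, Σln w = 4.6184, Σln u·ln w = 6.1469).
Slope k = (n·Σln u·ln w − Σln u·Σln w)/(n·Σ(ln u)² − (Σln u)²) = (4·6.1469 − 4.3820·4.6184)/10.3771 = 0.41917; ln C = (Σln w − k·Σln u)/n = 0.69538.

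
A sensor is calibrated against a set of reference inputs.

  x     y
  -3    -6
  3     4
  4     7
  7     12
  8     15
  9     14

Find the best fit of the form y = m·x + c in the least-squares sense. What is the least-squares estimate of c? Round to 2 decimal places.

Setting ∂/∂m … = 0 gives: 228·m + 28·c = 388;  28·m + 6·c = 46.
Eliminating c: 6·(row 1) − 28·(row 2) gives 584·m = 6·388 − 28·46 = 1040, so m = 130/73.
Then c = (46 − 28·(130/73))/6 = -47/73.

c = -0.64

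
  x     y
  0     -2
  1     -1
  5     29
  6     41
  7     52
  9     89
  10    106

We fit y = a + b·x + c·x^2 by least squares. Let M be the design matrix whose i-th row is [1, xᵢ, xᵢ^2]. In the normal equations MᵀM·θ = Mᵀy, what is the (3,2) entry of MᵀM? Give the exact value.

Row 3 ↔ basis x^2, column 2 ↔ basis x, so (MᵀM)_{3,2} = Σᵢ (x^2)·(x) = (0)·(0) + (1)·(1) + (25)·(5) + (36)·(6) + (49)·(7) + (81)·(9) + (100)·(10) = 2414.

2414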